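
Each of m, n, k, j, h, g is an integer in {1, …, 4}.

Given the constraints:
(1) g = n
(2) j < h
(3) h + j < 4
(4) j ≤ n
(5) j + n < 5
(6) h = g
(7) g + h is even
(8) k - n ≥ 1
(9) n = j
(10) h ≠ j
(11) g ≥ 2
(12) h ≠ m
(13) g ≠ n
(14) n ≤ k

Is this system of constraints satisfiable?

Unsatisfiable

From constraints 1, 6, and 9, h = g = n = j, so h = j. But constraint 10 says h ≠ j. Contradiction.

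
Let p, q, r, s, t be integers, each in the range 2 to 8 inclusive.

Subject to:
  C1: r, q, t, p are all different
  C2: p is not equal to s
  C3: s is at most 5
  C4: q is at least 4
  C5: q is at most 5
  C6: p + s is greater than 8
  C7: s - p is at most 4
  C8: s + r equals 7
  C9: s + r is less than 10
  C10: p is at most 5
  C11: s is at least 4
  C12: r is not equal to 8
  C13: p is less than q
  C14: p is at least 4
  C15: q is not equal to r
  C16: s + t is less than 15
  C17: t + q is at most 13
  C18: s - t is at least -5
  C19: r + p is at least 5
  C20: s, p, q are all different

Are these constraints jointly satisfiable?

Unsatisfiable

Constraints 3, 4, 5, 10, 11, and 14 confine each of s, p, q to the 2 values {4, 5}.
Constraint 20 requires all 3 of them to be distinct, but only 2 values are available — impossible by the pigeonhole principle.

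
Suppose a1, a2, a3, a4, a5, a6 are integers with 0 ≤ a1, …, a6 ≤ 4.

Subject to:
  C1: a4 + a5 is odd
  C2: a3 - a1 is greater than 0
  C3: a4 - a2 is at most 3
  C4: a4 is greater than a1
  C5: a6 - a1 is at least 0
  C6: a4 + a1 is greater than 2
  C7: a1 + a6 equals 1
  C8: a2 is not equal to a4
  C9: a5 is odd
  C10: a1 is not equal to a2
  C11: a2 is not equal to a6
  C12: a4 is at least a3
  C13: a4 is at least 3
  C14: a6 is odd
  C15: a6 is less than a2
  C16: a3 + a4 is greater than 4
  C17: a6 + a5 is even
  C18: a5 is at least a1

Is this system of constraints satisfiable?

Satisfiable

The assignment a1 = 0, a2 = 2, a3 = 3, a4 = 4, a5 = 3, a6 = 1 works:
  constraint 2 holds since a3 - a1 = 3.
  constraint 3 holds since a4 - a2 = 2.
The rest check out directly.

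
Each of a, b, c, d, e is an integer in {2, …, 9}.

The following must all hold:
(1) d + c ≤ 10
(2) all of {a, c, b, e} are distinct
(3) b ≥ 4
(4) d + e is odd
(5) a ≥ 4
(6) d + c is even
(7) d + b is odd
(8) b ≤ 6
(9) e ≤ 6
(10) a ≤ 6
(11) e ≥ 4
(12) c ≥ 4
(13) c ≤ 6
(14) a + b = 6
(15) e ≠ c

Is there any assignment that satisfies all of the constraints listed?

Unsatisfiable

Constraints 3, 5, 8, 9, 10, 11, 12, and 13 confine each of a, c, b, e to the 3 values {4, …, 6}.
Constraint 2 requires all 4 of them to be distinct, but only 3 values are available — impossible by the pigeonhole principle.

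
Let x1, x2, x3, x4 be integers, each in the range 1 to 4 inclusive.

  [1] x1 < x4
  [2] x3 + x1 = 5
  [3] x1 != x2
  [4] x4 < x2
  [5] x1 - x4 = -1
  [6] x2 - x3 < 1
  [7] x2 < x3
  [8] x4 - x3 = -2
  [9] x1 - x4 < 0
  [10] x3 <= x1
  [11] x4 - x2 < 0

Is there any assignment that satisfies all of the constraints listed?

Constraints 1, 4, 7, and 10 give x2 < x3, x3 ≤ x1, x1 < x4, x4 < x2. Chaining: x2 < x3 ≤ x1 < x4 < x2, which forces x2 < x2 — impossible.

Unsatisfiable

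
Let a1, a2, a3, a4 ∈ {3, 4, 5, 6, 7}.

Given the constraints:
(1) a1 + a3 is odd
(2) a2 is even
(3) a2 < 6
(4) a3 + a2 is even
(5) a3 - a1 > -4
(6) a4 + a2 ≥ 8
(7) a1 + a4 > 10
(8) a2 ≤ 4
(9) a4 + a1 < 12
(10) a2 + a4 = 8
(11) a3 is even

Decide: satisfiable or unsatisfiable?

Try a1 = 7, a2 = 4, a3 = 6, a4 = 4.
Check constraint 5: a3 - a1 = -1; constraint 6: a4 + a2 = 8; constraint 7: a1 + a4 = 11. The remaining constraints are straightforward to verify.

Satisfiable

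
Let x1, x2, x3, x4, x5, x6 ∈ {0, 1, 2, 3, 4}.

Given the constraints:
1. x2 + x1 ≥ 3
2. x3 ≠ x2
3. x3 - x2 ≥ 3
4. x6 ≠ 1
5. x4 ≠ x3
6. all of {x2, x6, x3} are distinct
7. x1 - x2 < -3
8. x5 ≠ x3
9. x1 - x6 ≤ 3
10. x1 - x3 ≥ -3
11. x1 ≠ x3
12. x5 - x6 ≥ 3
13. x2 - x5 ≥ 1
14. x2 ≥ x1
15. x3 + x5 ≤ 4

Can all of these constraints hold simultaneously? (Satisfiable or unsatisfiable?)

Unsatisfiable

Constraints 3, 9, 10, 12, and 13 give x5 − x6 ≥ 3, x6 − x1 ≥ -3, x1 − x3 ≥ -3, x3 − x2 ≥ 3, x2 − x5 ≥ 1.
Adding all 5 inequalities: the left sides telescope to 0, and the right sides sum to 3 + (-3) + (-3) + 3 + 1 = 1. So 0 ≥ 1, which is false.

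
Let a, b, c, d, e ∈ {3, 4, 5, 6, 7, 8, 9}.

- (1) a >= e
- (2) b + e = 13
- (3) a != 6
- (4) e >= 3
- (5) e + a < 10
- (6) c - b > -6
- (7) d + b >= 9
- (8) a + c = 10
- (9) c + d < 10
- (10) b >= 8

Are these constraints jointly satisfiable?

Satisfiable

One satisfying assignment is a = 5, b = 9, c = 5, d = 3, e = 4.
For the less obvious constraints — constraint 2: b + e = 13; constraint 5: e + a = 9; constraint 6: c - b = -4 — and the others hold by inspection.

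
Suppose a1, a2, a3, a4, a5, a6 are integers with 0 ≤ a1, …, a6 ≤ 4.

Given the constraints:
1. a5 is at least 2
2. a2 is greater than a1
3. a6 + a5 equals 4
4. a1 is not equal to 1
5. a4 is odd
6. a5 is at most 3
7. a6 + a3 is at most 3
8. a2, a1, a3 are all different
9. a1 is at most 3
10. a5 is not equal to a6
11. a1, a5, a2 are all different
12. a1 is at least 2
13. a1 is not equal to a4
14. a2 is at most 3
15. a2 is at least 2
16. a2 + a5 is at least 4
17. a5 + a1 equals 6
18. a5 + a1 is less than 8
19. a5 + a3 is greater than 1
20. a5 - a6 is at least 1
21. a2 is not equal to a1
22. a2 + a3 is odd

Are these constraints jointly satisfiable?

Unsatisfiable

Constraints 1, 6, 9, 12, 14, and 15 confine each of a1, a5, a2 to the 2 values {2, 3}.
Constraint 11 requires all 3 of them to be distinct, but only 2 values are available — impossible by the pigeonhole principle.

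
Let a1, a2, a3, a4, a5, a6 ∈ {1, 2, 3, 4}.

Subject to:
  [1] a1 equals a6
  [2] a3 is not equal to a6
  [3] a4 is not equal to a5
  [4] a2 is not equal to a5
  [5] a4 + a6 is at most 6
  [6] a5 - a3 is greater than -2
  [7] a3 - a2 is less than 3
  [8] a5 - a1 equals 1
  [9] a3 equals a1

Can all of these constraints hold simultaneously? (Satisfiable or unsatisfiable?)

From constraints 1 and 9, a3 = a1 = a6, so a3 = a6. But constraint 2 says a3 ≠ a6. Contradiction.

Unsatisfiable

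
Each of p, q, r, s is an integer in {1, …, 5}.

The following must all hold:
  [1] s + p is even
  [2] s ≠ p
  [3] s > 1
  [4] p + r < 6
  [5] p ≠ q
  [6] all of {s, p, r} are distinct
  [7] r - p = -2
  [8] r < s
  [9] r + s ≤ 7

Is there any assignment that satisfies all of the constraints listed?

Setting (p, q, r, s) = (3, 4, 1, 5) satisfies everything: constraint 4: p + r = 4; constraint 7: r - p = -2, and the others follow.

Satisfiable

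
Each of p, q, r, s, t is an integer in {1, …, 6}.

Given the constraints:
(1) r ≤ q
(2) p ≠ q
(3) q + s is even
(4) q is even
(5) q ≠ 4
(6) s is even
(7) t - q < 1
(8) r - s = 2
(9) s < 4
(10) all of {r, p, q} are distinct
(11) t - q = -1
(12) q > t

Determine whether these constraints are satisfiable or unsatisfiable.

Try p = 3, q = 6, r = 4, s = 2, t = 5.
Check constraint 7: t - q = -1; constraint 8: r - s = 2. The remaining constraints are straightforward to verify.

Satisfiable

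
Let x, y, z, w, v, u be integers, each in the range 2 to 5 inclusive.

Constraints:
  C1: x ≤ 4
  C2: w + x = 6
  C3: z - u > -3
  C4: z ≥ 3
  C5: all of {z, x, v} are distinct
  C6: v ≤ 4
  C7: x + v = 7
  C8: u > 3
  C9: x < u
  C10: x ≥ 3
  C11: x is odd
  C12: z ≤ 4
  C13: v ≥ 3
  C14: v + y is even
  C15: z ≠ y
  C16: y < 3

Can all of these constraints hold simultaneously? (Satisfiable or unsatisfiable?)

Unsatisfiable

Constraints 1, 4, 6, 10, 12, and 13 confine each of z, x, v to the 2 values {3, 4}.
Constraint 5 requires all 3 of them to be distinct, but only 2 values are available — impossible by the pigeonhole principle.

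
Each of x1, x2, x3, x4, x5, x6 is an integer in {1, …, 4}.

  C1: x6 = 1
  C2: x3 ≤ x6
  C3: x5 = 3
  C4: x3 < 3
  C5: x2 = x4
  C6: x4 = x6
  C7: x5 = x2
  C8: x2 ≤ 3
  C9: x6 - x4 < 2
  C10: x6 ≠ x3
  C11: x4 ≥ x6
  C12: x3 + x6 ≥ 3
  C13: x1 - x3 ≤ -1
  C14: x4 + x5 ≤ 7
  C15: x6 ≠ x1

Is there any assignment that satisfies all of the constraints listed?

Unsatisfiable

Constraint 3 fixes x5 = 3 and constraint 1 fixes x6 = 1. Constraints 5, 6, and 7 give x5 = x2 = x4 = x6, so x5 = x6. But 3 ≠ 1 — contradiction.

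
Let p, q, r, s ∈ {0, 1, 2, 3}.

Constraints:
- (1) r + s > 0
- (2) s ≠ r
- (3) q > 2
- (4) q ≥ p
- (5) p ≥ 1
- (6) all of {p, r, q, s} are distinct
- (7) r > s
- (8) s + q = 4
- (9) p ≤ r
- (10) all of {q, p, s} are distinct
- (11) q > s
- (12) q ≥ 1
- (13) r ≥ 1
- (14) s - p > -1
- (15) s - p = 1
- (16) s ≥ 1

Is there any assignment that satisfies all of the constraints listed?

Constraints 5, 12, 13, and 16 confine each of p, r, q, s to the 3 values {1, …, 3} (the domain already gives each ≤ 3).
Constraint 6 requires all 4 of them to be distinct, but only 3 values are available — impossible by the pigeonhole principle.

Unsatisfiable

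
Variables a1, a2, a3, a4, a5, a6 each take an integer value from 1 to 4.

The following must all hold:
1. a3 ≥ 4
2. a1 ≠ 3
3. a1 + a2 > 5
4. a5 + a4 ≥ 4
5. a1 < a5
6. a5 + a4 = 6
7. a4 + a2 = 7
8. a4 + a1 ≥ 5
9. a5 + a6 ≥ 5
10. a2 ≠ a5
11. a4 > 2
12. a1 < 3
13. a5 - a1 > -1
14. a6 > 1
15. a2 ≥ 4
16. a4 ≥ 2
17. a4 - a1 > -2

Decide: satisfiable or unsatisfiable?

Satisfiable

Try a1 = 2, a2 = 4, a3 = 4, a4 = 3, a5 = 3, a6 = 3.
Check constraint 3: a1 + a2 = 6; constraint 4: a5 + a4 = 6; constraint 6: a5 + a4 = 6. The remaining constraints are straightforward to verify.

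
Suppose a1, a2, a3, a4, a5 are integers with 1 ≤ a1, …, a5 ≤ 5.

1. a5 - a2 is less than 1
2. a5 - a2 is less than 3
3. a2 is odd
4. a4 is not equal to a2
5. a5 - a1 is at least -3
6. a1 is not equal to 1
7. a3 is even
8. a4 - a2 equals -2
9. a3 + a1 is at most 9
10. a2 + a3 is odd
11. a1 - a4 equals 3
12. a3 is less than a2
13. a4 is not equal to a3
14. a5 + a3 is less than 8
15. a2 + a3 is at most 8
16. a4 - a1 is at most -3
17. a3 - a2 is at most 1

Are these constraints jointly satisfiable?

One satisfying assignment is a1 = 4, a2 = 3, a3 = 2, a4 = 1, a5 = 3.
For the less obvious constraints — constraint 1: a5 - a2 = 0; constraint 2: a5 - a2 = 0 — and the others hold by inspection.

Satisfiable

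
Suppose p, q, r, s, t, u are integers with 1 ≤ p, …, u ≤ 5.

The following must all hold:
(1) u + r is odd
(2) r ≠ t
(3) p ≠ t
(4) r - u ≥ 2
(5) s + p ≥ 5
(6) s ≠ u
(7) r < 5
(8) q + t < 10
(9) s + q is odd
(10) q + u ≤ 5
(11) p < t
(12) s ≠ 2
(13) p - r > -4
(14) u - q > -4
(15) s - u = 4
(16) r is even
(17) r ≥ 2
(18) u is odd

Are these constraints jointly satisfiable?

Satisfiable

Take p = 2, q = 4, r = 4, s = 5, t = 5, u = 1. Then constraint 4: r - u = 3; constraint 5: s + p = 7, and every other listed constraint is also met.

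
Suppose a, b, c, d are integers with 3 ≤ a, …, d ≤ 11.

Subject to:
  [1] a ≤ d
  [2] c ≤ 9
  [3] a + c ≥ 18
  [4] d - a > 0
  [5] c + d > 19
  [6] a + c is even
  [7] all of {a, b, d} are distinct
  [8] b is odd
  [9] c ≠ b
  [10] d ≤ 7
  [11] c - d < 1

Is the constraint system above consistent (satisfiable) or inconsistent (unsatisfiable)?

From constraints 1 and 10: a ≤ d ≤ 7. From constraint 2: c ≤ 9. Hence a + c ≤ 16. But constraint 3 requires a + c ≥ 18, and 18 > 16. Contradiction.

Unsatisfiable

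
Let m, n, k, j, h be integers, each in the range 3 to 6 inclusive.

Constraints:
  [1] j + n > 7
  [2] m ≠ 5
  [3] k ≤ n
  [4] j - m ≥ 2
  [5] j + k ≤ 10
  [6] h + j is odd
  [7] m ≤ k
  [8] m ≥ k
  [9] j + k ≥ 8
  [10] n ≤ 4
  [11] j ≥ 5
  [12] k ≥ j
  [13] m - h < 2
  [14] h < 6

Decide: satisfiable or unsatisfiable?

From constraints 11 and 12: k ≥ j and j ≥ 5, so k ≥ 5. From constraints 3 and 10: k ≤ n and n ≤ 4, so k ≤ 4. But 4 < 5, so no value of k works.

Unsatisfiable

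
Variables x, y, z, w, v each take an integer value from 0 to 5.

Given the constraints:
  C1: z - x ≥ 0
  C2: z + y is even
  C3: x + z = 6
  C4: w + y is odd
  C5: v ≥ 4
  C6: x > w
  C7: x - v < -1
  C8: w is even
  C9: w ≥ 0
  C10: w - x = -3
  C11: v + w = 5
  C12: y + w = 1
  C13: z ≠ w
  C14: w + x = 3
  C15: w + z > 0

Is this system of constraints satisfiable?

Satisfiable

Setting (x, y, z, w, v) = (3, 1, 3, 0, 5) satisfies everything: constraint 1: z - x = 0; constraint 3: x + z = 6; constraint 7: x - v = -2, and the others follow.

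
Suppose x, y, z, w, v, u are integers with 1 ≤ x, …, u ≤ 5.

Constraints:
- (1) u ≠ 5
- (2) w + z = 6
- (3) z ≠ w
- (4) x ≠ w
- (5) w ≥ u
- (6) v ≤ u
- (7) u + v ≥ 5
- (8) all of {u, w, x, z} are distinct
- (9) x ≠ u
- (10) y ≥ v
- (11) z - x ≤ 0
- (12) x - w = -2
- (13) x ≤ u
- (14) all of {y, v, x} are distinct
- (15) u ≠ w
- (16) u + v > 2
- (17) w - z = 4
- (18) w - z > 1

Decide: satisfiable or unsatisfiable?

Satisfiable

The assignment x = 3, y = 5, z = 1, w = 5, v = 1, u = 4 works:
  constraint 2 holds since w + z = 6.
  constraint 7 holds since u + v = 5.
The rest check out directly.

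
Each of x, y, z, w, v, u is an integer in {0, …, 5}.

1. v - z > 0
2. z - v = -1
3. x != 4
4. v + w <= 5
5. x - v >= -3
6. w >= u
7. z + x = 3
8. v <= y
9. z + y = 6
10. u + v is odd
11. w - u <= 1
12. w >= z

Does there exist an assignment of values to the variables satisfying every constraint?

Satisfiable

Try x = 2, y = 5, z = 1, w = 3, v = 2, u = 3.
Check constraint 1: v - z = 1; constraint 2: z - v = -1; constraint 4: v + w = 5. The remaining constraints are straightforward to verify.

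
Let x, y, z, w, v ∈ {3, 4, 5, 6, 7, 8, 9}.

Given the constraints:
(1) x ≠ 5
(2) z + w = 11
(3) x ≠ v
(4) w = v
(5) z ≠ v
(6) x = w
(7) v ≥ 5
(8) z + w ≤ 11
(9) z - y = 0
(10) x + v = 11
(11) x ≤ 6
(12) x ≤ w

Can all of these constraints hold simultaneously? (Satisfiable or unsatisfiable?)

From constraints 4 and 6, x = w = v, so x = v. But constraint 3 says x ≠ v. Contradiction.

Unsatisfiable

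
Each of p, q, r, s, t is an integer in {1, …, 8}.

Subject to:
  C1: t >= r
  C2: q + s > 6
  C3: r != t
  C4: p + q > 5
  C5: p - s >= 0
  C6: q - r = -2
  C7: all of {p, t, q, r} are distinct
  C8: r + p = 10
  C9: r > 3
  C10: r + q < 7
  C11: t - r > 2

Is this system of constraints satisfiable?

Satisfiable

Take p = 6, q = 2, r = 4, s = 6, t = 8. Then constraint 2: q + s = 8; constraint 4: p + q = 8; constraint 5: p - s = 0, and every other listed constraint is also met.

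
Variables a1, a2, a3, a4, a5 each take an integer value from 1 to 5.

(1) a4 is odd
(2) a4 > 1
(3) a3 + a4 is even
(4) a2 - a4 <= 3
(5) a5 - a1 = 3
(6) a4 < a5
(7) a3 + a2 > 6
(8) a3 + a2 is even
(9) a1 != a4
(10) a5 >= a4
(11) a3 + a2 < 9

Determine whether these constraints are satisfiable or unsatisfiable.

Take a1 = 2, a2 = 5, a3 = 3, a4 = 3, a5 = 5. Then constraint 4: a2 - a4 = 2; constraint 5: a5 - a1 = 3; constraint 7: a3 + a2 = 8, and every other listed constraint is also met.

Satisfiable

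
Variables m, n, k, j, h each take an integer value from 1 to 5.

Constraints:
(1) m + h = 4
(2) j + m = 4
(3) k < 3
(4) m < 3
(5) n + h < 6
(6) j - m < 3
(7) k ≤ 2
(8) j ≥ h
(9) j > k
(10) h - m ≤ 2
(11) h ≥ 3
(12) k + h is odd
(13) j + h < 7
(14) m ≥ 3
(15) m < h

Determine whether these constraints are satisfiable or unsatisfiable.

From constraint 14: m ≥ 3. From constraint 11: h ≥ 3. Hence m + h ≥ 6. But constraint 1 requires m + h = 4, and 4 < 6. Contradiction.

Unsatisfiable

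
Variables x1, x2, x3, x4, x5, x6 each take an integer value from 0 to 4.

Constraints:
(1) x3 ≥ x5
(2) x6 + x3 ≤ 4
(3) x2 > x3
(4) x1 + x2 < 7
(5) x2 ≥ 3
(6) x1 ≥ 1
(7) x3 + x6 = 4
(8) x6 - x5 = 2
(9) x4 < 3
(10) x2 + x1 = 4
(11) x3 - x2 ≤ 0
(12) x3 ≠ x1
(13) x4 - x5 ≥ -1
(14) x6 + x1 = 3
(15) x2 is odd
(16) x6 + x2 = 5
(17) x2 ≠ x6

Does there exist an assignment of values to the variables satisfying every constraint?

Satisfiable

Try x1 = 1, x2 = 3, x3 = 2, x4 = 1, x5 = 0, x6 = 2.
Check constraint 2: x6 + x3 = 4; constraint 4: x1 + x2 = 4; constraint 7: x3 + x6 = 4. The remaining constraints are straightforward to verify.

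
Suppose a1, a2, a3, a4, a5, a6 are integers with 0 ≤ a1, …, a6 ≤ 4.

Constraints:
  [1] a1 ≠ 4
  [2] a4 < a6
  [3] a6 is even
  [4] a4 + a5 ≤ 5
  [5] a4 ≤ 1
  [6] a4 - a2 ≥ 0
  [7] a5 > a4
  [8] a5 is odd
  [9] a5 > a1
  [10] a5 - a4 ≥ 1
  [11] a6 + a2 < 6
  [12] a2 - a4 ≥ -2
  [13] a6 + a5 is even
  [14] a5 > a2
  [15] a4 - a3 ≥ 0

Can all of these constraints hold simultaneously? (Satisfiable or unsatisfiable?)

Constraint 3 makes a6 even and constraint 8 makes a5 odd, so a6 + a5 must be odd. Constraint 13 says a6 + a5 is even — contradiction.

Unsatisfiable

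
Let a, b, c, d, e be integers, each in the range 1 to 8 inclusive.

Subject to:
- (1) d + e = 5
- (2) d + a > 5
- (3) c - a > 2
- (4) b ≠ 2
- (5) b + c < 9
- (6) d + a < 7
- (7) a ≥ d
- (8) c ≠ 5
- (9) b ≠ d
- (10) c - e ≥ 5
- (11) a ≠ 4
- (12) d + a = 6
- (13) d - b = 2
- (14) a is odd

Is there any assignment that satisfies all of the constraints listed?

One satisfying assignment is a = 3, b = 1, c = 7, d = 3, e = 2.
For the less obvious constraints — constraint 1: d + e = 5; constraint 2: d + a = 6 — and the others hold by inspection.

Satisfiable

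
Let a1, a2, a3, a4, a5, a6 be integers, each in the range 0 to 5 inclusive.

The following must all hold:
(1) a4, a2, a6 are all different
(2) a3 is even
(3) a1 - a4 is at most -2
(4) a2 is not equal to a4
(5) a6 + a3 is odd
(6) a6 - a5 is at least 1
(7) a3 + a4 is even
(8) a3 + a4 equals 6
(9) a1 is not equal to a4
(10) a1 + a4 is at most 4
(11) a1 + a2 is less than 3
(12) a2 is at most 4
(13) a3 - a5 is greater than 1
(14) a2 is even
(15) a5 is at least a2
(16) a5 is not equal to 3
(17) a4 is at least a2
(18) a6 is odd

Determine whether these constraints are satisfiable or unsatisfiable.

Try a1 = 0, a2 = 0, a3 = 4, a4 = 2, a5 = 2, a6 = 5.
Check constraint 3: a1 - a4 = -2; constraint 6: a6 - a5 = 3. The remaining constraints are straightforward to verify.

Satisfiable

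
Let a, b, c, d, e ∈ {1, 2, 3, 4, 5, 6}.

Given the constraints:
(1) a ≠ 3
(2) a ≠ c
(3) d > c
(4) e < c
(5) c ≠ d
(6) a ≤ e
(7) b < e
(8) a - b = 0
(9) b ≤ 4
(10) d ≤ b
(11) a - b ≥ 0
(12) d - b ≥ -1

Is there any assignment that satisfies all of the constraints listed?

Unsatisfiable

Constraints 3, 4, 6, 10, and 11 give b ≤ a, a ≤ e, e < c, c < d, d ≤ b. Chaining: b ≤ a ≤ e < c < d ≤ b, which forces b < b — impossible.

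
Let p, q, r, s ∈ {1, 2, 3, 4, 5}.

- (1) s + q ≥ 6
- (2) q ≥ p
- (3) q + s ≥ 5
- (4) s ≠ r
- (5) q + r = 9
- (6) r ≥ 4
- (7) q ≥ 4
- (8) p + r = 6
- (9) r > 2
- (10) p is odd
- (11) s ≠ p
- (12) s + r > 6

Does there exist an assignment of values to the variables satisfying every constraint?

Satisfiable

One satisfying assignment is p = 1, q = 4, r = 5, s = 2.
For the less obvious constraints — constraint 1: s + q = 6; constraint 3: q + s = 6 — and the others hold by inspection.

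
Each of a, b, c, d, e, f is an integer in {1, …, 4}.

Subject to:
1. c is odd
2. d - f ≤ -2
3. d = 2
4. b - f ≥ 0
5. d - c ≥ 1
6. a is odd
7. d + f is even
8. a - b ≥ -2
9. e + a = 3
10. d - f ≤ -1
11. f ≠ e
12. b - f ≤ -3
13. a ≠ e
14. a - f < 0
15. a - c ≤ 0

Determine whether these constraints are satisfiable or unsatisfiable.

Constraints 2, 4, 5, 8, and 15 give d − c ≥ 1, c − a ≥ 0, a − b ≥ -2, b − f ≥ 0, f − d ≥ 2.
Adding all 5 inequalities: the left sides telescope to 0, and the right sides sum to 1 + 0 + (-2) + 0 + 2 = 1. So 0 ≥ 1, which is false.

Unsatisfiable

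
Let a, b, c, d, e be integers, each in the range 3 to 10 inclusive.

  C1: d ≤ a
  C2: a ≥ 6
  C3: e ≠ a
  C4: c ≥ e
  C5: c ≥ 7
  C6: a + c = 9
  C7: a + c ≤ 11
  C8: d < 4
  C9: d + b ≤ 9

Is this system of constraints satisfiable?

Unsatisfiable

From constraint 2: a ≥ 6. From constraint 5: c ≥ 7. Hence a + c ≥ 13. But constraint 7 requires a + c ≤ 11, and 11 < 13. Contradiction.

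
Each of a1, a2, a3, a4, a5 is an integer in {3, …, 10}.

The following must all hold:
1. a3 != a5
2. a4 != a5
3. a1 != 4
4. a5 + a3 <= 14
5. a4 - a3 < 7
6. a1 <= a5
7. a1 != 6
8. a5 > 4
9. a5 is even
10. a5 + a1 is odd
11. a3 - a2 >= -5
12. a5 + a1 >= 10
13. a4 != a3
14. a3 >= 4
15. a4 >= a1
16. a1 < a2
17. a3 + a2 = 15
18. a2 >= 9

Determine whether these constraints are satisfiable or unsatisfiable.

Satisfiable

Take a1 = 3, a2 = 10, a3 = 5, a4 = 9, a5 = 8. Then constraint 4: a5 + a3 = 13; constraint 5: a4 - a3 = 4; constraint 11: a3 - a2 = -5, and every other listed constraint is also met.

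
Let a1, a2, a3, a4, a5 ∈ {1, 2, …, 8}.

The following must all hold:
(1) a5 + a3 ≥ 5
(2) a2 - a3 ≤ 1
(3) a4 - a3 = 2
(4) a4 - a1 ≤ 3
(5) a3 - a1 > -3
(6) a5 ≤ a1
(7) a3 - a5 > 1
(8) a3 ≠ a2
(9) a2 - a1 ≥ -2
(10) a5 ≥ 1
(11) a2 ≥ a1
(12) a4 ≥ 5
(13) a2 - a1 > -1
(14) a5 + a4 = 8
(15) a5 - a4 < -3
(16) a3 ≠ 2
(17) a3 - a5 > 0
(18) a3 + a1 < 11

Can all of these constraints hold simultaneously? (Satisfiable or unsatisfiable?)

Try a1 = 4, a2 = 5, a3 = 4, a4 = 6, a5 = 2.
Check constraint 1: a5 + a3 = 6; constraint 2: a2 - a3 = 1. The remaining constraints are straightforward to verify.

Satisfiable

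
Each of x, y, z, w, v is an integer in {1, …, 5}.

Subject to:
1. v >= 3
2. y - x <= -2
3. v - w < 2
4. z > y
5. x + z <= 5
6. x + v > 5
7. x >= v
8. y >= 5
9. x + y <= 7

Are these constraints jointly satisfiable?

From constraints 1 and 7: x ≥ v ≥ 3. From constraint 8: y ≥ 5. Hence x + y ≥ 8. But constraint 9 requires x + y ≤ 7, and 7 < 8. Contradiction.

Unsatisfiable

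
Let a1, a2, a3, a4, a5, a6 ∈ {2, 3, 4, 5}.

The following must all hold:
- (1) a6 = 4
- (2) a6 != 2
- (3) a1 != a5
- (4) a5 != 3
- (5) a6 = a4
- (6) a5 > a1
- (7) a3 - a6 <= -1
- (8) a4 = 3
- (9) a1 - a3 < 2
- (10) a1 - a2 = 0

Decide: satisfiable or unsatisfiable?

Unsatisfiable

Constraint 1 fixes a6 = 4 and constraint 8 fixes a4 = 3, but constraint 5 requires a6 = a4. Since 4 ≠ 3, contradiction.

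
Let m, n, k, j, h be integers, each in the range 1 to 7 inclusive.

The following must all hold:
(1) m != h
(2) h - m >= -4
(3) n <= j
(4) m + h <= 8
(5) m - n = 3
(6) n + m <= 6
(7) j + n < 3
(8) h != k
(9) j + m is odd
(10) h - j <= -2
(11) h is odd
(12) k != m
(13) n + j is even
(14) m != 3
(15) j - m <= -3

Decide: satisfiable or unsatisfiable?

Constraints 2, 10, and 15 give m − j ≥ 3, j − h ≥ 2, h − m ≥ -4.
Adding all 3 inequalities: the left sides telescope to 0, and the right sides sum to 3 + 2 + (-4) = 1. So 0 ≥ 1, which is false.

Unsatisfiable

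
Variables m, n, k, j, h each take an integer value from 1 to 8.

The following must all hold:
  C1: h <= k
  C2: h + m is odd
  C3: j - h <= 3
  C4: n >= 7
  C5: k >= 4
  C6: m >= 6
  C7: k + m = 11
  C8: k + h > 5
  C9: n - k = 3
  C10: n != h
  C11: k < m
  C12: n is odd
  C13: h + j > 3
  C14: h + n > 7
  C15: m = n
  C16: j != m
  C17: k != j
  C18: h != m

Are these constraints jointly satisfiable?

One satisfying assignment is m = 7, n = 7, k = 4, j = 2, h = 2.
For the less obvious constraints — constraint 3: j - h = 0; constraint 7: k + m = 11 — and the others hold by inspection.

Satisfiable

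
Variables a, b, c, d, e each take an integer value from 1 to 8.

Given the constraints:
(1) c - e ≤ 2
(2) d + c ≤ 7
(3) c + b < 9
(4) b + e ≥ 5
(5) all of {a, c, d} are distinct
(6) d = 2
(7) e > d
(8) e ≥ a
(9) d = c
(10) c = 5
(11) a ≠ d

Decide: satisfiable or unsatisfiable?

Unsatisfiable

Constraint 6 fixes d = 2 and constraint 10 fixes c = 5, but constraint 9 requires d = c. Since 2 ≠ 5, contradiction.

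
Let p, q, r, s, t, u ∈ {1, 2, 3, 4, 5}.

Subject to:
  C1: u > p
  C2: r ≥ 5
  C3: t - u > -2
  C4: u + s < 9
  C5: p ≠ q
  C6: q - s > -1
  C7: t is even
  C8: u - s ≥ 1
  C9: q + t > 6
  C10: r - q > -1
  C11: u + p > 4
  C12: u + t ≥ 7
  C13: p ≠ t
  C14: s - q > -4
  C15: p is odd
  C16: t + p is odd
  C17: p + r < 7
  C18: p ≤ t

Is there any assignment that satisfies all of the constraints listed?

The assignment p = 1, q = 3, r = 5, s = 1, t = 4, u = 5 works:
  constraint 3 holds since t - u = -1.
  constraint 4 holds since u + s = 6.
  constraint 6 holds since q - s = 2.
The rest check out directly.

Satisfiable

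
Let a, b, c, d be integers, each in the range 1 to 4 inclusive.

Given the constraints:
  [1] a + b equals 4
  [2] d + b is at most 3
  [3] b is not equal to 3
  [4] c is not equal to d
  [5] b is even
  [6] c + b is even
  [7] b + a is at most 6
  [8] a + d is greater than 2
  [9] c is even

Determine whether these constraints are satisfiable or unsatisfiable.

Satisfiable

Try a = 2, b = 2, c = 4, d = 1.
Check constraint 1: a + b = 4; constraint 2: d + b = 3; constraint 7: b + a = 4. The remaining constraints are straightforward to verify.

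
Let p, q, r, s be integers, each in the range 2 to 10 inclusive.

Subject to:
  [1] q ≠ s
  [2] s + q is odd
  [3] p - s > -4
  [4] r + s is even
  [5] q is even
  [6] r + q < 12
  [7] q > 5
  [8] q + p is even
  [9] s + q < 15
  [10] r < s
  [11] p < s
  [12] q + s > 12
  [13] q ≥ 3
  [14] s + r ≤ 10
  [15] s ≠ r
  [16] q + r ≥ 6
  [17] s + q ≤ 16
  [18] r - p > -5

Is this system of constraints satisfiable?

Satisfiable

One satisfying assignment is p = 6, q = 6, r = 3, s = 7.
For the less obvious constraints — constraint 3: p - s = -1; constraint 6: r + q = 9; constraint 9: s + q = 13 — and the others hold by inspection.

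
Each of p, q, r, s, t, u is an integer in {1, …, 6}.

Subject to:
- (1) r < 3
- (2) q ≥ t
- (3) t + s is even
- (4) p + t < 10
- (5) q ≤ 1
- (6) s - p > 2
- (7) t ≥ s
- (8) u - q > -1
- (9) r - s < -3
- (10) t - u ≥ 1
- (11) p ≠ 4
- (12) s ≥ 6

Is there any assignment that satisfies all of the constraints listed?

From constraints 7 and 12: t ≥ s and s ≥ 6, so t ≥ 6. From constraints 2 and 5: t ≤ q and q ≤ 1, so t ≤ 1. But 1 < 6, so no value of t works.

Unsatisfiable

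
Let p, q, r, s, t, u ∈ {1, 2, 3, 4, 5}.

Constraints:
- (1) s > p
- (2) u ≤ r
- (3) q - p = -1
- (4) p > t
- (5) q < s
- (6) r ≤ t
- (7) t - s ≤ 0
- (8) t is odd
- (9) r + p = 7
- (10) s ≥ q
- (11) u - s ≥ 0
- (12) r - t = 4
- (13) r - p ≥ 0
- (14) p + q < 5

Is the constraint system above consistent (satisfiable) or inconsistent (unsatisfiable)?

Constraints 1, 2, 4, 6, and 11 give s ≤ u, u ≤ r, r ≤ t, t < p, p < s. Chaining: s ≤ u ≤ r ≤ t < p < s, which forces s < s — impossible.

Unsatisfiable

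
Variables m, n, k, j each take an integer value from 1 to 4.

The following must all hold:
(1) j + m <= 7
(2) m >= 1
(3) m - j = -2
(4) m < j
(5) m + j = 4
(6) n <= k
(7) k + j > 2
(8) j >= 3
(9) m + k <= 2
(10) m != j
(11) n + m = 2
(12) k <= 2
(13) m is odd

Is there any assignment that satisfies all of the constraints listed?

Try m = 1, n = 1, k = 1, j = 3.
Check constraint 1: j + m = 4; constraint 3: m - j = -2. The remaining constraints are straightforward to verify.

Satisfiable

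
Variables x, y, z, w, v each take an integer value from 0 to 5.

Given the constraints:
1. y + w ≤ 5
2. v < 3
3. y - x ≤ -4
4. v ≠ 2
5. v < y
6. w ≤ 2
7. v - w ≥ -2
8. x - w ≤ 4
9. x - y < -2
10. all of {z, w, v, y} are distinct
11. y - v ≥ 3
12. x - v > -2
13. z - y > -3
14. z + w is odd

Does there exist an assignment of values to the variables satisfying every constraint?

Unsatisfiable

Constraints 3, 7, 8, and 11 give y − v ≥ 3, v − w ≥ -2, w − x ≥ -4, x − y ≥ 4.
Adding all 4 inequalities: the left sides telescope to 0, and the right sides sum to 3 + (-2) + (-4) + 4 = 1. So 0 ≥ 1, which is false.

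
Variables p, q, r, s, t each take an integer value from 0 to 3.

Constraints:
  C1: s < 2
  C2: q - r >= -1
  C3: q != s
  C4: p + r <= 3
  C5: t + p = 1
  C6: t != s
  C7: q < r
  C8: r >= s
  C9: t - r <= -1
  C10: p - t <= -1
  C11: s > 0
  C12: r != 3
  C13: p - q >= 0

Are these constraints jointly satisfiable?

Constraints 2, 9, 10, and 13 give r − t ≥ 1, t − p ≥ 1, p − q ≥ 0, q − r ≥ -1.
Adding all 4 inequalities: the left sides telescope to 0, and the right sides sum to 1 + 1 + 0 + (-1) = 1. So 0 ≥ 1, which is false.

Unsatisfiable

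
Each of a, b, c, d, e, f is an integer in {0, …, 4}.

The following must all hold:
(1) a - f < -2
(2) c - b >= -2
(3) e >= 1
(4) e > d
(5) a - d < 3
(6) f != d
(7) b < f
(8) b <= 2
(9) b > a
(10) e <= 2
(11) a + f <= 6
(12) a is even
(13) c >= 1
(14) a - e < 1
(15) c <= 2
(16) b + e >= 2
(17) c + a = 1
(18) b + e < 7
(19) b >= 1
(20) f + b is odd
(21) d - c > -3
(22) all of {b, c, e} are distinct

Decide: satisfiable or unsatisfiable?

Unsatisfiable

Constraints 3, 8, 10, 13, 15, and 19 confine each of b, c, e to the 2 values {1, 2}.
Constraint 22 requires all 3 of them to be distinct, but only 2 values are available — impossible by the pigeonhole principle.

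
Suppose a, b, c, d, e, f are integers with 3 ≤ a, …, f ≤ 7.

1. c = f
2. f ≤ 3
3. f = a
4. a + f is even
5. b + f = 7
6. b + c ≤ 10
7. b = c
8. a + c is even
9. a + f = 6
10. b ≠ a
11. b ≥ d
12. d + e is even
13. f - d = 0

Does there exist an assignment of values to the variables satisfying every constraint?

Unsatisfiable

From constraints 1, 3, and 7, b = c = f = a, so b = a. But constraint 10 says b ≠ a. Contradiction.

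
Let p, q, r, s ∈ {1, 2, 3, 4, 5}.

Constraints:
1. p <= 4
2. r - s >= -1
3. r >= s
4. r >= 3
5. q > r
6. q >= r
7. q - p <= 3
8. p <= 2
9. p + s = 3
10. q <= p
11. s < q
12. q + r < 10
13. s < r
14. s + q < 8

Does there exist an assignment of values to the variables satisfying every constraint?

Unsatisfiable

From constraints 4 and 6: q ≥ r and r ≥ 3, so q ≥ 3. From constraints 8 and 10: q ≤ p and p ≤ 2, so q ≤ 2. But 2 < 3, so no value of q works.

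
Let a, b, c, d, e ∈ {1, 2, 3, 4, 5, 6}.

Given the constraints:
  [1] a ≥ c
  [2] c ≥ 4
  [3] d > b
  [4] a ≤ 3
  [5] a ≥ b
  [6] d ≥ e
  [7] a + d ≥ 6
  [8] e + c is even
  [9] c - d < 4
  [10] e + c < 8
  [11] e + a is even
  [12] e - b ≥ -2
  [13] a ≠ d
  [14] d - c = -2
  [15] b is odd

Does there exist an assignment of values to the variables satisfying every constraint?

From constraints 1 and 2: a ≥ c and c ≥ 4, so a ≥ 4. From constraint 4: a ≤ 3. But 3 < 4, so no value of a works.

Unsatisfiable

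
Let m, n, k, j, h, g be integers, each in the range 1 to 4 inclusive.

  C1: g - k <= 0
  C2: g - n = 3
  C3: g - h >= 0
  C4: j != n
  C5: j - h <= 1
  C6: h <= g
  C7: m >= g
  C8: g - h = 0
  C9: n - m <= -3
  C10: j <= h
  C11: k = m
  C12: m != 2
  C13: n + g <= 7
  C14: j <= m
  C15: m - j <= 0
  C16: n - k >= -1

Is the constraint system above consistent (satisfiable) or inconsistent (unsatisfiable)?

Unsatisfiable

Constraints 1, 3, 5, 9, 15, and 16 give n − k ≥ -1, k − g ≥ 0, g − h ≥ 0, h − j ≥ -1, j − m ≥ 0, m − n ≥ 3.
Adding all 6 inequalities: the left sides telescope to 0, and the right sides sum to (-1) + 0 + 0 + (-1) + 0 + 3 = 1. So 0 ≥ 1, which is false.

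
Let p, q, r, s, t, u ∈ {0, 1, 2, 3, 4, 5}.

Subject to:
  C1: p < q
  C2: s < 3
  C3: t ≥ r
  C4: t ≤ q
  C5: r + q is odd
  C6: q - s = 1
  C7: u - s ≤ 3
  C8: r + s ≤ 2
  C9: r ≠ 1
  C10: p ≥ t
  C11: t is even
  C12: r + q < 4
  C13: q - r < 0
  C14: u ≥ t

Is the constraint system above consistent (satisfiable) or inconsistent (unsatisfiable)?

Unsatisfiable

Constraints 1, 3, 10, and 13 give r ≤ t, t ≤ p, p < q, q < r. Chaining: r ≤ t ≤ p < q < r, which forces r < r — impossible.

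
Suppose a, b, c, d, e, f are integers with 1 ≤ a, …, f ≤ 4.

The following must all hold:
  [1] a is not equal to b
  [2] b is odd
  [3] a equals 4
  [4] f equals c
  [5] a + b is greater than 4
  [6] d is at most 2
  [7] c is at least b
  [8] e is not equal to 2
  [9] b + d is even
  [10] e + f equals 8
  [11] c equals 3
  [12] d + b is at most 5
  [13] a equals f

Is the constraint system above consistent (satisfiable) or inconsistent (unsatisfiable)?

Unsatisfiable

Constraint 3 fixes a = 4 and constraint 11 fixes c = 3. Constraints 4 and 13 give a = f = c, so a = c. But 4 ≠ 3 — contradiction.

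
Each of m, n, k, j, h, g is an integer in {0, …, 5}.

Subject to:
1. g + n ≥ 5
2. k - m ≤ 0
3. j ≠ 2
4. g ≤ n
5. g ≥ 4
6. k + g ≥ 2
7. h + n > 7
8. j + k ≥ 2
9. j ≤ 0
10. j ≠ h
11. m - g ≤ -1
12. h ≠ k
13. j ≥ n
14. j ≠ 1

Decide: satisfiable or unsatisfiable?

From constraints 4 and 5: n ≥ g and g ≥ 4, so n ≥ 4. From constraints 9 and 13: n ≤ j and j ≤ 0, so n ≤ 0. But 0 < 4, so no value of n works.

Unsatisfiable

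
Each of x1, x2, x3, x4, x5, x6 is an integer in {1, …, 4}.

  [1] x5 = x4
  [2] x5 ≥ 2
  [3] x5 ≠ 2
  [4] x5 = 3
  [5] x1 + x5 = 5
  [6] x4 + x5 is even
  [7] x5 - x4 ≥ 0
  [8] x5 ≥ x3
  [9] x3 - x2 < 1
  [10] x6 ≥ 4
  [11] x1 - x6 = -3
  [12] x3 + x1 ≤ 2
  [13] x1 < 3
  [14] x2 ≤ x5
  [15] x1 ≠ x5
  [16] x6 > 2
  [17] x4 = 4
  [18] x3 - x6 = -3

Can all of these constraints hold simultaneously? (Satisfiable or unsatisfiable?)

Unsatisfiable

Constraint 4 fixes x5 = 3 and constraint 17 fixes x4 = 4, but constraint 1 requires x5 = x4. Since 3 ≠ 4, contradiction.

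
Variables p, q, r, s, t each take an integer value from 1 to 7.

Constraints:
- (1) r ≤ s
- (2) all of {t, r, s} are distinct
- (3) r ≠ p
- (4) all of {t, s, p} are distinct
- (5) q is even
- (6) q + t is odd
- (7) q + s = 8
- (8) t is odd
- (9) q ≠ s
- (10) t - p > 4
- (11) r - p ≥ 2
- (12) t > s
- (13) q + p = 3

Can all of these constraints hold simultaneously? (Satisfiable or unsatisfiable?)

Try p = 1, q = 2, r = 4, s = 6, t = 7.
Check constraint 7: q + s = 8; constraint 10: t - p = 6. The remaining constraints are straightforward to verify.

Satisfiable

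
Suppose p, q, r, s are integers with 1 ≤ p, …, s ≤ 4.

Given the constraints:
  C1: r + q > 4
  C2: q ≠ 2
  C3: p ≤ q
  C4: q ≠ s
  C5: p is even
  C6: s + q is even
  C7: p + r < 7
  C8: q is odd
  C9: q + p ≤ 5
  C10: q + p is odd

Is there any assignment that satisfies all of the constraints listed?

One satisfying assignment is p = 2, q = 3, r = 2, s = 1.
For the less obvious constraints — constraint 1: r + q = 5; constraint 7: p + r = 4 — and the others hold by inspection.

Satisfiable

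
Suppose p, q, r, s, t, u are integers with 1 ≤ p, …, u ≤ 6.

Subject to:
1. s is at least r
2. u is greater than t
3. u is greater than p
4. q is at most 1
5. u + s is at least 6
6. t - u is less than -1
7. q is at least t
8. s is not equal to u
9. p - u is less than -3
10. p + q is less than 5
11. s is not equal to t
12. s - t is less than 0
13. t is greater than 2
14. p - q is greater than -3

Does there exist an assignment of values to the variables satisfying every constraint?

Unsatisfiable

From constraint 13: t ≥ 3. From constraints 4 and 7: t ≤ q and q ≤ 1, so t ≤ 1. But 1 < 3, so no value of t works.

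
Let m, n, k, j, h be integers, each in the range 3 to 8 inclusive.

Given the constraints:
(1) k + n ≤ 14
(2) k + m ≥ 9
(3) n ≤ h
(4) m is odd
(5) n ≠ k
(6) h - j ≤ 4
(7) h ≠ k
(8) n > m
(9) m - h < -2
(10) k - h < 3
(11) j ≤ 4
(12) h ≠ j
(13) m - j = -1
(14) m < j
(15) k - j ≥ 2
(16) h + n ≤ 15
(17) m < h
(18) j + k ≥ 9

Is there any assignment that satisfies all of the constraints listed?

Satisfiable

Setting (m, n, k, j, h) = (3, 5, 8, 4, 7) satisfies everything: constraint 1: k + n = 13; constraint 2: k + m = 11, and the others follow.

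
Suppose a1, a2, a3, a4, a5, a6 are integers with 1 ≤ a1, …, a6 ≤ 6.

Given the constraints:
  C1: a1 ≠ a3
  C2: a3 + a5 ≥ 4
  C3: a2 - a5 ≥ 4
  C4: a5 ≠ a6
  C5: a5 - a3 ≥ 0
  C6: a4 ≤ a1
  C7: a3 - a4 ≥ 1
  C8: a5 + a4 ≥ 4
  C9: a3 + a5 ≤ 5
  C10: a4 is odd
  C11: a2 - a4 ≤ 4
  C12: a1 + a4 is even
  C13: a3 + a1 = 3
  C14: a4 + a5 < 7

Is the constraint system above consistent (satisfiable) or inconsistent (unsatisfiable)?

Constraints 3, 5, 7, and 11 give a2 − a5 ≥ 4, a5 − a3 ≥ 0, a3 − a4 ≥ 1, a4 − a2 ≥ -4.
Adding all 4 inequalities: the left sides telescope to 0, and the right sides sum to 4 + 0 + 1 + (-4) = 1. So 0 ≥ 1, which is false.

Unsatisfiable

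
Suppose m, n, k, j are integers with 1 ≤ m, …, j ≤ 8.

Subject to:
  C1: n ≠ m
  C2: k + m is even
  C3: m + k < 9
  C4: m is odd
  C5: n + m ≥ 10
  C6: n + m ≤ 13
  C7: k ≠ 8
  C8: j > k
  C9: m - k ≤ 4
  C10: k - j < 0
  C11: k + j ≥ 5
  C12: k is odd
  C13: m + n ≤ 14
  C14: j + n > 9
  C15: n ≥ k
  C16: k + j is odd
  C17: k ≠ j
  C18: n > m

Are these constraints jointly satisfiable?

Setting (m, n, k, j) = (5, 7, 3, 4) satisfies everything: constraint 3: m + k = 8; constraint 5: n + m = 12, and the others follow.

Satisfiable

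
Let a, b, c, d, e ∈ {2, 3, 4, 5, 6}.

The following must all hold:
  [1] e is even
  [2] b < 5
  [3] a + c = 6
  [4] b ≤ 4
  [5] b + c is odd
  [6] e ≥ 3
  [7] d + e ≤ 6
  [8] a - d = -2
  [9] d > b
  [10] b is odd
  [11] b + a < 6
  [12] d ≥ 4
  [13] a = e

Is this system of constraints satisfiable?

Unsatisfiable

From constraint 12: d ≥ 4. From constraint 6: e ≥ 3. Hence d + e ≥ 7. But constraint 7 requires d + e ≤ 6, and 6 < 7. Contradiction.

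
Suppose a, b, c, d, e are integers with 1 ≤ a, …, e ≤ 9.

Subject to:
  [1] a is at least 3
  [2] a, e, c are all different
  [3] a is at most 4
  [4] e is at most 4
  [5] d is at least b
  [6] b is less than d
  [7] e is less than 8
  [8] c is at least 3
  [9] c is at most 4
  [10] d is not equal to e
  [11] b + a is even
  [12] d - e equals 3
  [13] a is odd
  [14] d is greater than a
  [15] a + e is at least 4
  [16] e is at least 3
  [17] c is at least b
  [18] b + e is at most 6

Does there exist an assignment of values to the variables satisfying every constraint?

Constraints 1, 3, 4, 8, 9, and 16 confine each of a, e, c to the 2 values {3, 4}.
Constraint 2 requires all 3 of them to be distinct, but only 2 values are available — impossible by the pigeonhole principle.

Unsatisfiable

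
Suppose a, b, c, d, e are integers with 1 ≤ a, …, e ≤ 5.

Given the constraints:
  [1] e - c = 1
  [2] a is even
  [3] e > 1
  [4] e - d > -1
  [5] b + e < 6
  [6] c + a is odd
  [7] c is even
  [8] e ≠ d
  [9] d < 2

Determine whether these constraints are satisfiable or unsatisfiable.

Constraint 7 makes c even and constraint 2 makes a even, so c + a must be even. Constraint 6 says c + a is odd — contradiction.

Unsatisfiable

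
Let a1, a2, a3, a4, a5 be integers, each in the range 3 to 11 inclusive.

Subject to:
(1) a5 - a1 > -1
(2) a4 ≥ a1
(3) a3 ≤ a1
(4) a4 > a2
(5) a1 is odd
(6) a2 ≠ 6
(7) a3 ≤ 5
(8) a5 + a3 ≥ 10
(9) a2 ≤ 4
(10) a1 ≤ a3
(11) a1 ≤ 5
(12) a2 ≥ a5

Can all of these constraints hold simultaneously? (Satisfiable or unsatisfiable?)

From constraints 9 and 12: a5 ≤ a2 ≤ 4. From constraints 3 and 11: a3 ≤ a1 ≤ 5. Hence a5 + a3 ≤ 9. But constraint 8 requires a5 + a3 ≥ 10, and 10 > 9. Contradiction.

Unsatisfiable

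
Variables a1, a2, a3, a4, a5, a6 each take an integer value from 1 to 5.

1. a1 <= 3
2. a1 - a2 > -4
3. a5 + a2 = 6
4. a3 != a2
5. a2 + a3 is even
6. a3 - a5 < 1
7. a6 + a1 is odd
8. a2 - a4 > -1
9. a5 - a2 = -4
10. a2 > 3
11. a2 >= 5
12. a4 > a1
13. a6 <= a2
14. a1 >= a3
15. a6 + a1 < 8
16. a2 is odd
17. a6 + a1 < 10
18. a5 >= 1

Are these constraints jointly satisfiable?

Satisfiable

Try a1 = 2, a2 = 5, a3 = 1, a4 = 4, a5 = 1, a6 = 5.
Check constraint 2: a1 - a2 = -3; constraint 3: a5 + a2 = 6; constraint 6: a3 - a5 = 0. The remaining constraints are straightforward to verify.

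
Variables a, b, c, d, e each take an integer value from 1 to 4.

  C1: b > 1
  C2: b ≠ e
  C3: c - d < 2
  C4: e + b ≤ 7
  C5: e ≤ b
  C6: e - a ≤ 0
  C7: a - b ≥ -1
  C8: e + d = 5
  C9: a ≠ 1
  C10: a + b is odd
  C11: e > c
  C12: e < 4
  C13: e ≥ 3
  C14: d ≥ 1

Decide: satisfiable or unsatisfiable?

Satisfiable

Take a = 3, b = 4, c = 1, d = 2, e = 3. Then constraint 3: c - d = -1; constraint 4: e + b = 7; constraint 6: e - a = 0, and every other listed constraint is also met.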